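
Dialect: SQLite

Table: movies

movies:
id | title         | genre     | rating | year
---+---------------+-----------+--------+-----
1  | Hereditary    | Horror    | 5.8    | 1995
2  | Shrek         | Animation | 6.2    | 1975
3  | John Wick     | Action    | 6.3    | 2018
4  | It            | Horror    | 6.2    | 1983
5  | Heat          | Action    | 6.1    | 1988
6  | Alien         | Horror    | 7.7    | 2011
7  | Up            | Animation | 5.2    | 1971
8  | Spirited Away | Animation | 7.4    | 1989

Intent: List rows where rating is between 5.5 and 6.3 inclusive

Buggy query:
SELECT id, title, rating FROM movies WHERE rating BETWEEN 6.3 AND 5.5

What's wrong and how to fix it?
Bug: BETWEEN expects the lower bound first; with 6.3 AND 5.5 the range is empty

Fix: Write BETWEEN 5.5 AND 6.3

Corrected query:
SELECT id, title, rating FROM movies WHERE rating BETWEEN 5.5 AND 6.3

Result:
id | title      | rating
---+------------+-------
1  | Hereditary | 5.8   
2  | Shrek      | 6.2   
3  | John Wick  | 6.3   
4  | It         | 6.2   
5  | Heat       | 6.1   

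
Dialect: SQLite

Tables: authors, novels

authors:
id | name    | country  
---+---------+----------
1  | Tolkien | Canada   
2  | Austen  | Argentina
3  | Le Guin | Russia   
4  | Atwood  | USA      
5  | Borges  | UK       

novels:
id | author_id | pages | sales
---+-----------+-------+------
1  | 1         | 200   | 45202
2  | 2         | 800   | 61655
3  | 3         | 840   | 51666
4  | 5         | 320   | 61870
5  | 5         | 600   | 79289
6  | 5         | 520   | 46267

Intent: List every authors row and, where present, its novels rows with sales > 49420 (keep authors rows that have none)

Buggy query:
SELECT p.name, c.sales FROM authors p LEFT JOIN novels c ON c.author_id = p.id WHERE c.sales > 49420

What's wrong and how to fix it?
Bug: Filtering c.sales in WHERE discards the NULL rows produced by LEFT JOIN, turning it into an inner join

Fix: Move the right-table condition into the ON clause so unmatched parents are kept

Corrected query:
SELECT p.name, c.sales FROM authors p LEFT JOIN novels c ON c.author_id = p.id AND c.sales > 49420

Result:
name    | sales
--------+------
Tolkien | NULL 
Austen  | 61655
Le Guin | 51666
Atwood  | NULL 
Borges  | 61870
Borges  | 79289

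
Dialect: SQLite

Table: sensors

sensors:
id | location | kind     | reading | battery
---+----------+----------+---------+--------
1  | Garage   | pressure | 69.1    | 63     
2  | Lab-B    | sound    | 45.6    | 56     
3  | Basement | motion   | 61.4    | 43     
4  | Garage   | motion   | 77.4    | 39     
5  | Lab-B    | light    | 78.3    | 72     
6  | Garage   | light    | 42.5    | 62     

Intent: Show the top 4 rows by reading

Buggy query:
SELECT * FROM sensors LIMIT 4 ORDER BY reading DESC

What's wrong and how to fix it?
Bug: ORDER BY cannot follow LIMIT; LIMIT is the final clause

Fix: Sort with ORDER BY, then apply LIMIT

Corrected query:
SELECT * FROM sensors ORDER BY reading DESC LIMIT 4

Result:
id | location | kind     | reading | battery
---+----------+----------+---------+--------
5  | Lab-B    | light    | 78.3    | 72     
4  | Garage   | motion   | 77.4    | 39     
1  | Garage   | pressure | 69.1    | 63     
3  | Basement | motion   | 61.4    | 43     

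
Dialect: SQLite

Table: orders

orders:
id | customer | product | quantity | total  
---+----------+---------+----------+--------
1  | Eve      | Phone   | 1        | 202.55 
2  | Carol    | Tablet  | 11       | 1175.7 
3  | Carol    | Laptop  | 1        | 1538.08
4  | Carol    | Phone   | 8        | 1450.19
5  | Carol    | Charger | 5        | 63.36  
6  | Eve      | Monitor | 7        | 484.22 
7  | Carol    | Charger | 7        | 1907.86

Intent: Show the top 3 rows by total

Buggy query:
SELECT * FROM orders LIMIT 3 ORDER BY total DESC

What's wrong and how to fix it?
Bug: ORDER BY cannot follow LIMIT; LIMIT is the final clause

Fix: Swap the clauses: ORDER BY first, then LIMIT

Corrected query:
SELECT * FROM orders ORDER BY total DESC LIMIT 3

Result:
id | customer | product | quantity | total  
---+----------+---------+----------+--------
7  | Carol    | Charger | 7        | 1907.86
3  | Carol    | Laptop  | 1        | 1538.08
4  | Carol    | Phone   | 8        | 1450.19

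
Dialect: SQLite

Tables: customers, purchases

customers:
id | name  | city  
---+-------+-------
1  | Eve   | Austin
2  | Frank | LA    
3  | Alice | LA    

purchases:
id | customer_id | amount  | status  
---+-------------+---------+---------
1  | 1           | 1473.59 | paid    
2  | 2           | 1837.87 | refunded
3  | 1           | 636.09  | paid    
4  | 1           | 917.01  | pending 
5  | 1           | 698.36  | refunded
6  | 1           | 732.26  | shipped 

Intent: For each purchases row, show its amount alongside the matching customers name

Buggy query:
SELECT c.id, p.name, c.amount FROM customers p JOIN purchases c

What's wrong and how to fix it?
Bug: Missing join condition: each purchases row is matched to all customers rows instead of just its own

Fix: Specify the join condition linking the foreign key to the parent id

Corrected query:
SELECT c.id, p.name, c.amount FROM customers p JOIN purchases c ON c.customer_id = p.id

Result:
id | name  | amount 
---+-------+--------
1  | Eve   | 1473.59
2  | Frank | 1837.87
3  | Eve   | 636.09 
4  | Eve   | 917.01 
5  | Eve   | 698.36 
6  | Eve   | 732.26 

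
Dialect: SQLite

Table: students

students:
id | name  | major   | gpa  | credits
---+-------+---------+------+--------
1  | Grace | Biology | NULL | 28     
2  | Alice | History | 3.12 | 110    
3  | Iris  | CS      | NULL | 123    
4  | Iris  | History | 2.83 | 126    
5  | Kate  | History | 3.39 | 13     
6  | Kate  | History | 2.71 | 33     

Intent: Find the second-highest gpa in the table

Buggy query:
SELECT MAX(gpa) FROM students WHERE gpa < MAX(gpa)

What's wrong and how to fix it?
Bug: The inner MAX is an aggregate inside WHERE, which is not allowed

Fix: Put the inner MAX in a scalar subquery

Corrected query:
SELECT MAX(gpa) FROM students WHERE gpa < (SELECT MAX(gpa) FROM students)

Result:
MAX(gpa)
--------
3.12    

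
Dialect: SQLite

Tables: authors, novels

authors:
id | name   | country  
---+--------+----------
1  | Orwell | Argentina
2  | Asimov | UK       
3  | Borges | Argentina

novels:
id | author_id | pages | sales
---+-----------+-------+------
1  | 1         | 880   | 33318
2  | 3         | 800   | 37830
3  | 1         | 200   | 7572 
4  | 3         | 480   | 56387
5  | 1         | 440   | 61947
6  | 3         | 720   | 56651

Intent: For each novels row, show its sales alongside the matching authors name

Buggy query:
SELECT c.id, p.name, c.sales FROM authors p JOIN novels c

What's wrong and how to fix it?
Bug: Missing join condition: each novels row is matched to all authors rows instead of just its own

Fix: Add ON c.author_id = p.id to the JOIN

Corrected query:
SELECT c.id, p.name, c.sales FROM authors p JOIN novels c ON c.author_id = p.id

Result:
id | name   | sales
---+--------+------
1  | Orwell | 33318
2  | Borges | 37830
3  | Orwell | 7572 
4  | Borges | 56387
5  | Orwell | 61947
6  | Borges | 56651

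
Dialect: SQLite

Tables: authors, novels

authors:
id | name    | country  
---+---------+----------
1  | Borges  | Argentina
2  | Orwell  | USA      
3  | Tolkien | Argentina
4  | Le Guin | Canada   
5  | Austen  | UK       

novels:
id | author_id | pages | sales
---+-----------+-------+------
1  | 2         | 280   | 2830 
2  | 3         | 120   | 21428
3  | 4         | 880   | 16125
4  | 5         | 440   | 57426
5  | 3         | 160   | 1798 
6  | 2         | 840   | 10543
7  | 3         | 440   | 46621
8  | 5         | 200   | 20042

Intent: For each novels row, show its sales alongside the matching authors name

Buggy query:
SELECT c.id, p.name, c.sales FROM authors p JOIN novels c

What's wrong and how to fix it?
Bug: Missing join condition: each novels row is matched to all authors rows instead of just its own

Fix: Add ON c.author_id = p.id to the JOIN

Corrected query:
SELECT c.id, p.name, c.sales FROM authors p JOIN novels c ON c.author_id = p.id

Result:
id | name    | sales
---+---------+------
1  | Orwell  | 2830 
2  | Tolkien | 21428
3  | Le Guin | 16125
4  | Austen  | 57426
5  | Tolkien | 1798 
6  | Orwell  | 10543
7  | Tolkien | 46621
8  | Austen  | 20042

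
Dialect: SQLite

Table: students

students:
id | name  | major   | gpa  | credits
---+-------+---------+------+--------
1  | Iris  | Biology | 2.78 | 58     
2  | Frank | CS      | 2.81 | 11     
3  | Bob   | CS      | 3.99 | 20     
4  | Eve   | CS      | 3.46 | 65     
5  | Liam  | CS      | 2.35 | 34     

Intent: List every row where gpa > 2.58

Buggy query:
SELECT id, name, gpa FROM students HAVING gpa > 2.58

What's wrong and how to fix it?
Bug: This is a non-aggregate query (no GROUP BY, no aggregates), so in SQLite the HAVING clause is invalid here; a row-level condition belongs in WHERE

Fix: Replace HAVING with WHERE since the condition applies to individual rows

Corrected query:
SELECT id, name, gpa FROM students WHERE gpa > 2.58

Result:
id | name  | gpa 
---+-------+-----
1  | Iris  | 2.78
2  | Frank | 2.81
3  | Bob   | 3.99
4  | Eve   | 3.46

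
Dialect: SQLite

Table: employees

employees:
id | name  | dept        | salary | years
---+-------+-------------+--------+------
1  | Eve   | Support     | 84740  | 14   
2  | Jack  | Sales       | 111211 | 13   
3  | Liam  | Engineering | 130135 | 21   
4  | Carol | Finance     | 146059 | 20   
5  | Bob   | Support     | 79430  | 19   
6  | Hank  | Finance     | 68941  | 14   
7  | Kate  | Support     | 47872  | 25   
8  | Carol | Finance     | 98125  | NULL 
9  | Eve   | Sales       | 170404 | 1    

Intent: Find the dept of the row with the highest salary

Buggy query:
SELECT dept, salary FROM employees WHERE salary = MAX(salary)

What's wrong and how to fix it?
Bug: WHERE is evaluated per row; an aggregate over the whole table isn't defined there

Fix: Use a subquery: WHERE salary = (SELECT MAX(salary) FROM employees)

Corrected query:
SELECT dept, salary FROM employees WHERE salary = (SELECT MAX(salary) FROM employees)

Result:
dept  | salary
------+-------
Sales | 170404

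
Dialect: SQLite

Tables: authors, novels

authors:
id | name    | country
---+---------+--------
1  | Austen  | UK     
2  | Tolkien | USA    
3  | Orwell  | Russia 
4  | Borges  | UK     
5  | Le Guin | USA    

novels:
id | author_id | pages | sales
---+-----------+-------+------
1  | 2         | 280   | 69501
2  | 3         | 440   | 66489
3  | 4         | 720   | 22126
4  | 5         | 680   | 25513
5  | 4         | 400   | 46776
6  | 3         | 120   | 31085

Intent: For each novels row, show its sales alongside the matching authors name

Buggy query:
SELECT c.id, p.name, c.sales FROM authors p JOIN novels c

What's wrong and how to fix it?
Bug: Missing join condition: each novels row is matched to all authors rows instead of just its own

Fix: Add ON c.author_id = p.id to the JOIN

Corrected query:
SELECT c.id, p.name, c.sales FROM authors p JOIN novels c ON c.author_id = p.id

Result:
id | name    | sales
---+---------+------
1  | Tolkien | 69501
2  | Orwell  | 66489
3  | Borges  | 22126
4  | Le Guin | 25513
5  | Borges  | 46776
6  | Orwell  | 31085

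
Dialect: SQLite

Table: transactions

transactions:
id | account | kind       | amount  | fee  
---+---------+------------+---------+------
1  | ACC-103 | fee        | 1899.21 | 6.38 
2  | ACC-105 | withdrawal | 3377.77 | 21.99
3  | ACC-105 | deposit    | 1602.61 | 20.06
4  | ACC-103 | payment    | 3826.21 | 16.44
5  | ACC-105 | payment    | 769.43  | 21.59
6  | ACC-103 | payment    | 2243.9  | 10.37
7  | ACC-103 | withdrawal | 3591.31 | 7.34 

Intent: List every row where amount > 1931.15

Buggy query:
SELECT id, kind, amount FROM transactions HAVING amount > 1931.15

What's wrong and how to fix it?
Bug: HAVING filters the output of aggregation, but this query has no GROUP BY and no aggregate functions, so SQLite rejects it (HAVING clause on a non-aggregate query); the condition here is per row

Fix: Replace HAVING with WHERE since the condition applies to individual rows

Corrected query:
SELECT id, kind, amount FROM transactions WHERE amount > 1931.15

Result:
id | kind       | amount 
---+------------+--------
2  | withdrawal | 3377.77
4  | payment    | 3826.21
6  | payment    | 2243.9 
7  | withdrawal | 3591.31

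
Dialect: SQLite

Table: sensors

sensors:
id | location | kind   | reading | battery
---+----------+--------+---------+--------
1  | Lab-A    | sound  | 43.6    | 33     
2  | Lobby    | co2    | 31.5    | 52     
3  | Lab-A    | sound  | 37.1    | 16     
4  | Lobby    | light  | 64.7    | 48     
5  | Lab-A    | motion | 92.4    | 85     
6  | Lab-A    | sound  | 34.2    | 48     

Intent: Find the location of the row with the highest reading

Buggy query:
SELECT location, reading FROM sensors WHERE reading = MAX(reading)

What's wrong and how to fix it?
Bug: WHERE is evaluated per row; an aggregate over the whole table isn't defined there

Fix: Wrap MAX in a scalar subquery so WHERE compares against a single value

Corrected query:
SELECT location, reading FROM sensors WHERE reading = (SELECT MAX(reading) FROM sensors)

Result:
location | reading
---------+--------
Lab-A    | 92.4   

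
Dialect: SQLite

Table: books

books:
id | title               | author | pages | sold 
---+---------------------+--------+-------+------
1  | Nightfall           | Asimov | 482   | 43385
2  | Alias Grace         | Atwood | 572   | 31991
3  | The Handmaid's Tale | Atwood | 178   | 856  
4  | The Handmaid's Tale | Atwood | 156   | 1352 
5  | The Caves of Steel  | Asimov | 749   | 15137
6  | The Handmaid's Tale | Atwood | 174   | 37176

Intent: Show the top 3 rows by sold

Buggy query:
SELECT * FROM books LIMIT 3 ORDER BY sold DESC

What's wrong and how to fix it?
Bug: LIMIT must come after ORDER BY

Fix: Swap the clauses: ORDER BY first, then LIMIT

Corrected query:
SELECT * FROM books ORDER BY sold DESC LIMIT 3

Result:
id | title               | author | pages | sold 
---+---------------------+--------+-------+------
1  | Nightfall           | Asimov | 482   | 43385
6  | The Handmaid's Tale | Atwood | 174   | 37176
2  | Alias Grace         | Atwood | 572   | 31991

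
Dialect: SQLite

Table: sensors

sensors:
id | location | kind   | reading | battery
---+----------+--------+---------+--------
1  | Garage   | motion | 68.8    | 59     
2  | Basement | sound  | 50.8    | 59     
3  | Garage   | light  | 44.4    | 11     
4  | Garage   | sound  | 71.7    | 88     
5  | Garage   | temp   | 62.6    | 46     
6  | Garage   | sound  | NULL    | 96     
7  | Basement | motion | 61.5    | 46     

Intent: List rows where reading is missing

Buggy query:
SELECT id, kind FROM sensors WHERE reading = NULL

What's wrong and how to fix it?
Bug: Comparing to NULL with '=' never matches; NULL = NULL is unknown, not true

Fix: Use IS NULL to test for NULL

Corrected query:
SELECT id, kind FROM sensors WHERE reading IS NULL

Result:
id | kind 
---+------
6  | sound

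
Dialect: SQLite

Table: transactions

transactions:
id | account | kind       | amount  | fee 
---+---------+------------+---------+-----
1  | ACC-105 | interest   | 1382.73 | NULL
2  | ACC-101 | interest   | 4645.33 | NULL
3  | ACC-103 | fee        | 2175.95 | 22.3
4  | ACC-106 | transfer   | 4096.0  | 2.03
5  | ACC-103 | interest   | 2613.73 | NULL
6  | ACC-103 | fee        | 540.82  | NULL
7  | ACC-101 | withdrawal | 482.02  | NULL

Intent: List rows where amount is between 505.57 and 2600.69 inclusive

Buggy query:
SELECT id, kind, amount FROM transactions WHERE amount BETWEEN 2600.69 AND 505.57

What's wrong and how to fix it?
Bug: BETWEEN expects the lower bound first; with 2600.69 AND 505.57 the range is empty

Fix: Swap the bounds so the smaller value comes first

Corrected query:
SELECT id, kind, amount FROM transactions WHERE amount BETWEEN 505.57 AND 2600.69

Result:
id | kind     | amount 
---+----------+--------
1  | interest | 1382.73
3  | fee      | 2175.95
6  | fee      | 540.82 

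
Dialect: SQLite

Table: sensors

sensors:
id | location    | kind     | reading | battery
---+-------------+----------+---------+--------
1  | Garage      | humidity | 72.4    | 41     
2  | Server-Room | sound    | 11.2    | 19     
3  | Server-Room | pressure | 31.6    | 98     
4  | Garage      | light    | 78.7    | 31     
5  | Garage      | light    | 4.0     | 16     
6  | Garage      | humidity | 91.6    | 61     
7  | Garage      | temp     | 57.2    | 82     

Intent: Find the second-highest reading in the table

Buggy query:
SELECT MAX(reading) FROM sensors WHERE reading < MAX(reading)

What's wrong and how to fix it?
Bug: The inner MAX is an aggregate inside WHERE, which is not allowed

Fix: Compute the overall MAX in a subquery, then take MAX of rows below it

Corrected query:
SELECT MAX(reading) FROM sensors WHERE reading < (SELECT MAX(reading) FROM sensors)

Result:
MAX(reading)
------------
78.7        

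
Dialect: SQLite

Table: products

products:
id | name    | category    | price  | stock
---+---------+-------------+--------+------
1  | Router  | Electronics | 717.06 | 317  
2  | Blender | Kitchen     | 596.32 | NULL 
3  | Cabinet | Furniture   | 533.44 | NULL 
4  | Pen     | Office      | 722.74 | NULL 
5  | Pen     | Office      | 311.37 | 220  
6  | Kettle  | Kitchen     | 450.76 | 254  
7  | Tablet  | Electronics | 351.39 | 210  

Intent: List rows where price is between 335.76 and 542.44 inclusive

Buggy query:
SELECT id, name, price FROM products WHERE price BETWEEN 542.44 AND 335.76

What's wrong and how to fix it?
Bug: The bounds are reversed; BETWEEN a AND b requires a <= b to match anything

Fix: Write BETWEEN 335.76 AND 542.44

Corrected query:
SELECT id, name, price FROM products WHERE price BETWEEN 335.76 AND 542.44

Result:
id | name    | price 
---+---------+-------
3  | Cabinet | 533.44
6  | Kettle  | 450.76
7  | Tablet  | 351.39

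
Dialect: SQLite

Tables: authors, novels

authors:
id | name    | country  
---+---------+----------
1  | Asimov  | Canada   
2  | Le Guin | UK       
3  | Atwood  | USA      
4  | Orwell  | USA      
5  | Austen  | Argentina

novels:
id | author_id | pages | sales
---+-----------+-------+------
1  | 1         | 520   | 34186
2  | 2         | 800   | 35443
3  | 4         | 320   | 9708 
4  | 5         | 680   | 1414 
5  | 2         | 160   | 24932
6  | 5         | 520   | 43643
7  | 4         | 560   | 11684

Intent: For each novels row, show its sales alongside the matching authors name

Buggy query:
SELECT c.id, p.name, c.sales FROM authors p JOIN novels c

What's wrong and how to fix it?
Bug: JOIN with no ON clause produces a cartesian product; every novels row pairs with every authors row

Fix: Specify the join condition linking the foreign key to the parent id

Corrected query:
SELECT c.id, p.name, c.sales FROM authors p JOIN novels c ON c.author_id = p.id

Result:
id | name    | sales
---+---------+------
1  | Asimov  | 34186
2  | Le Guin | 35443
3  | Orwell  | 9708 
4  | Austen  | 1414 
5  | Le Guin | 24932
6  | Austen  | 43643
7  | Orwell  | 11684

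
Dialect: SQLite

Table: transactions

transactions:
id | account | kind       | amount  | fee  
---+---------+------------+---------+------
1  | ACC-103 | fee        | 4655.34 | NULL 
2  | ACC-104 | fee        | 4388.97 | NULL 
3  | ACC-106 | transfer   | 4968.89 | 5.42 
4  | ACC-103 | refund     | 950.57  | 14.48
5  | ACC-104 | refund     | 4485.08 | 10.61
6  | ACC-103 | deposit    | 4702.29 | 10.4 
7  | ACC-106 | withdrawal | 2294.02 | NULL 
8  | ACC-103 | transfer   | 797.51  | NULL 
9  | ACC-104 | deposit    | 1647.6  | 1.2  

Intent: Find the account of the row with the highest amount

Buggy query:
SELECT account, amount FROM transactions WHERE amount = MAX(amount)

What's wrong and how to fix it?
Bug: WHERE is evaluated per row; an aggregate over the whole table isn't defined there

Fix: Use a subquery: WHERE amount = (SELECT MAX(amount) FROM transactions)

Corrected query:
SELECT account, amount FROM transactions WHERE amount = (SELECT MAX(amount) FROM transactions)

Result:
account | amount 
--------+--------
ACC-106 | 4968.89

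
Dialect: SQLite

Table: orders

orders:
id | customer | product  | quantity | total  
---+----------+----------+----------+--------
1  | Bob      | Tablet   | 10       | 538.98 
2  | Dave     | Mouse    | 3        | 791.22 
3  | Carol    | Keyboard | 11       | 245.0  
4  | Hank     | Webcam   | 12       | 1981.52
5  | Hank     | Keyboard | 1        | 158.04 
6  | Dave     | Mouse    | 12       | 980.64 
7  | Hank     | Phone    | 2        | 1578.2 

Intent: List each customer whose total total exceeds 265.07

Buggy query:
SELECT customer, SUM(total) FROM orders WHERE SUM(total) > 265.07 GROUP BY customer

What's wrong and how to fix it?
Bug: WHERE runs before GROUP BY, so aggregates aren't available there

Fix: Use HAVING (which filters groups after aggregation) instead of WHERE

Corrected query:
SELECT customer, SUM(total) FROM orders GROUP BY customer HAVING SUM(total) > 265.07

Result:
customer | SUM(total)
---------+-----------
Bob      | 538.98    
Dave     | 1771.86   
Hank     | 3717.76   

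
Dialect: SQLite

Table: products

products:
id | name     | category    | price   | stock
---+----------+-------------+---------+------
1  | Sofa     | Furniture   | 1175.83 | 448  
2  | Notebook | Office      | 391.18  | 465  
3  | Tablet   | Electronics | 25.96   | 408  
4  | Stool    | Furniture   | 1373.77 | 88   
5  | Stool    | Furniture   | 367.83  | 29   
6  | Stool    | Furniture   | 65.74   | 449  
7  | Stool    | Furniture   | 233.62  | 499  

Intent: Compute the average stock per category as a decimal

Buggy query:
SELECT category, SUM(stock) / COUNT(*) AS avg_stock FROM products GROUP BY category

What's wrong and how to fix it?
Bug: Both operands are integers, so '/' performs integer division and truncates

Fix: Multiply by 1.0 (or CAST to REAL) to force floating-point division

Corrected query:
SELECT category, SUM(stock) * 1.0 / COUNT(*) AS avg_stock FROM products GROUP BY category

Result:
category    | avg_stock
------------+----------
Electronics | 408      
Furniture   | 302.6    
Office      | 465      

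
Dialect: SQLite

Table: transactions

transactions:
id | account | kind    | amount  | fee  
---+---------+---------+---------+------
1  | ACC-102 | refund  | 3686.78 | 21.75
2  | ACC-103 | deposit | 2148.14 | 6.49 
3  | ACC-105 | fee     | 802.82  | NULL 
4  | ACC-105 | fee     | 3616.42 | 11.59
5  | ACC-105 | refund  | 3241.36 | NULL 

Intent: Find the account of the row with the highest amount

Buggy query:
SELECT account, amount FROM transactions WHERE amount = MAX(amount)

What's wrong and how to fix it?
Bug: MAX(amount) is an aggregate and cannot be used directly in WHERE

Fix: Use a subquery: WHERE amount = (SELECT MAX(amount) FROM transactions)

Corrected query:
SELECT account, amount FROM transactions WHERE amount = (SELECT MAX(amount) FROM transactions)

Result:
account | amount 
--------+--------
ACC-102 | 3686.78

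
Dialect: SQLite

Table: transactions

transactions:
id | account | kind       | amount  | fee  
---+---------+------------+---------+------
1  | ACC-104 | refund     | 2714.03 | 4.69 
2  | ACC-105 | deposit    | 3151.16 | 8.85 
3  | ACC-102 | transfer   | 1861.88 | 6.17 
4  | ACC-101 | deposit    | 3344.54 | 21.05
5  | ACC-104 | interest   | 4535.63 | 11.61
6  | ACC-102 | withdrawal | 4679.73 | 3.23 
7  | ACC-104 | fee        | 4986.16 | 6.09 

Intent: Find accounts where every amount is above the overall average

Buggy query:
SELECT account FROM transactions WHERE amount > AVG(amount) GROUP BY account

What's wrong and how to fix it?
Bug: AVG() is an aggregate; it can't sit directly in WHERE

Fix: Use a subquery for AVG and a HAVING MIN(...) filter so the condition holds for every row in the group

Corrected query:
SELECT account FROM transactions GROUP BY account HAVING MIN(amount) > (SELECT AVG(amount) FROM transactions)

Result:
(no rows)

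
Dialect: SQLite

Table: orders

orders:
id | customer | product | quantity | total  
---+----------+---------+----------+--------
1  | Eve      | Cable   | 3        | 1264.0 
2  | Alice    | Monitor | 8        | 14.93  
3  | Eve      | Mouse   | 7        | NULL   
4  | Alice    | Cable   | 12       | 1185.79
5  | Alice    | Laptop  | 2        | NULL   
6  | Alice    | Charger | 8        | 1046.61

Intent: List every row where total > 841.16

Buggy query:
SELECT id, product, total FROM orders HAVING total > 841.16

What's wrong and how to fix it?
Bug: HAVING filters the output of aggregation, but this query has no GROUP BY and no aggregate functions, so SQLite rejects it (HAVING clause on a non-aggregate query); the condition here is per row

Fix: Replace HAVING with WHERE since the condition applies to individual rows

Corrected query:
SELECT id, product, total FROM orders WHERE total > 841.16

Result:
id | product | total  
---+---------+--------
1  | Cable   | 1264   
4  | Cable   | 1185.79
6  | Charger | 1046.61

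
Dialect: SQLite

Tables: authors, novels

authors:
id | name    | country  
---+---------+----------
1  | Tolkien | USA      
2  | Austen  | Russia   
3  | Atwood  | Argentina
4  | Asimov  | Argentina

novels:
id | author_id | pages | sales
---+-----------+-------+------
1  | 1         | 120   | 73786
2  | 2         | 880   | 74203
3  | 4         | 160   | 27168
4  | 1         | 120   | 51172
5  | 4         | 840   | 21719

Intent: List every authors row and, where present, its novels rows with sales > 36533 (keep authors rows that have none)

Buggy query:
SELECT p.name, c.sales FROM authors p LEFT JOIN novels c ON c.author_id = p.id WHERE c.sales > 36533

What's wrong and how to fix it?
Bug: Filtering c.sales in WHERE discards the NULL rows produced by LEFT JOIN, turning it into an inner join

Fix: Move the right-table condition into the ON clause so unmatched parents are kept

Corrected query:
SELECT p.name, c.sales FROM authors p LEFT JOIN novels c ON c.author_id = p.id AND c.sales > 36533

Result:
name    | sales
--------+------
Tolkien | 51172
Tolkien | 73786
Austen  | 74203
Atwood  | NULL 
Asimov  | NULL 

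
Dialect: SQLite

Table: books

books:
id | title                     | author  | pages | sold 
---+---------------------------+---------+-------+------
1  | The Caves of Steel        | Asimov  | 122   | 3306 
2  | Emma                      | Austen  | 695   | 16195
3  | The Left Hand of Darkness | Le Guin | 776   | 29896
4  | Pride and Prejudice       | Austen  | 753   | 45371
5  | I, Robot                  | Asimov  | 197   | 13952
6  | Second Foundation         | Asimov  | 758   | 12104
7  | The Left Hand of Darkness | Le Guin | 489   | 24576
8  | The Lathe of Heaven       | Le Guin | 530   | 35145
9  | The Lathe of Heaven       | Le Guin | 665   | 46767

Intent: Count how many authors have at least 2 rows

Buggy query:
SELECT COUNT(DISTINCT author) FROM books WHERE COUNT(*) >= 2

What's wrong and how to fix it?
Bug: COUNT(*) cannot appear in WHERE; the per-group count doesn't exist yet

Fix: Use a subquery that GROUPs and filters with HAVING, then count its rows

Corrected query:
SELECT COUNT(*) FROM (SELECT author FROM books GROUP BY author HAVING COUNT(*) >= 2)

Result:
COUNT(*)
--------
3       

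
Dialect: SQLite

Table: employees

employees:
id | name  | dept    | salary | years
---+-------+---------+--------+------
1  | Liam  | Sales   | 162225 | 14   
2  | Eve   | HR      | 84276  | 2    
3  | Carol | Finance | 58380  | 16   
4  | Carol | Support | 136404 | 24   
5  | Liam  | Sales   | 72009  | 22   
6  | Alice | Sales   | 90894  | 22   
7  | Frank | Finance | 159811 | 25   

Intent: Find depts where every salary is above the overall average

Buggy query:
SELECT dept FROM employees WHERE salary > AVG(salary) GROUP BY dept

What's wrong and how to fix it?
Bug: WHERE evaluates per row before aggregation, so AVG() is unavailable

Fix: Compute the overall average in a scalar subquery and compare each group's MIN against it in HAVING

Corrected query:
SELECT dept FROM employees GROUP BY dept HAVING MIN(salary) > (SELECT AVG(salary) FROM employees)

Result:
dept   
-------
Support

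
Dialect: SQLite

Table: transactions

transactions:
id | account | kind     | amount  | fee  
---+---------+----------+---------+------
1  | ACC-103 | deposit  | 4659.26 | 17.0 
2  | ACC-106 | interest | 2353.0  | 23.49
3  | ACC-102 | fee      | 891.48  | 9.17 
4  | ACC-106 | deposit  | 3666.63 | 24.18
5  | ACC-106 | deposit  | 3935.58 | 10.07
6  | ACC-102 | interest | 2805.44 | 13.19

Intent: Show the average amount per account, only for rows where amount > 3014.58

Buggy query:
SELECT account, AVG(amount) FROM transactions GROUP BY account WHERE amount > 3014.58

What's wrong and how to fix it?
Bug: WHERE cannot follow GROUP BY

Fix: Move the WHERE clause before GROUP BY

Corrected query:
SELECT account, AVG(amount) FROM transactions WHERE amount > 3014.58 GROUP BY account

Result:
account | AVG(amount)
--------+------------
ACC-103 | 4659.26    
ACC-106 | 3801.105   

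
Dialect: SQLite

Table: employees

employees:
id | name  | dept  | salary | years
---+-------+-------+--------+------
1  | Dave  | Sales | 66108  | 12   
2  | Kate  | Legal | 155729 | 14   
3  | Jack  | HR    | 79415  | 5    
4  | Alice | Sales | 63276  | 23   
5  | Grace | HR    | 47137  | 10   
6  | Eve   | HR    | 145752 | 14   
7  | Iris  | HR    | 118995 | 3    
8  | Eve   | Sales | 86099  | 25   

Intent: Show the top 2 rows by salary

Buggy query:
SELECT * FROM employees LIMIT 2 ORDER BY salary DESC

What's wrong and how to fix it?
Bug: ORDER BY cannot follow LIMIT; LIMIT is the final clause

Fix: Swap the clauses: ORDER BY first, then LIMIT

Corrected query:
SELECT * FROM employees ORDER BY salary DESC LIMIT 2

Result:
id | name | dept  | salary | years
---+------+-------+--------+------
2  | Kate | Legal | 155729 | 14   
6  | Eve  | HR    | 145752 | 14   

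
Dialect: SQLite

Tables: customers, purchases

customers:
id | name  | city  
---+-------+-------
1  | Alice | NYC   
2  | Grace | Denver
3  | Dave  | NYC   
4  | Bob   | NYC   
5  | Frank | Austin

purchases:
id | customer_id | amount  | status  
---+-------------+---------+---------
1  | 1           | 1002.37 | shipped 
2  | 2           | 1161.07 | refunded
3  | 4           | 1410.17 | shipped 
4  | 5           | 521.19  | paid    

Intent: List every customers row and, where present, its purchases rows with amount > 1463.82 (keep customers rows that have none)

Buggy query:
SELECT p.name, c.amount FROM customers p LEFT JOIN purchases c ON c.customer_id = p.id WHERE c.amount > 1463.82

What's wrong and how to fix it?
Bug: A WHERE condition on the right-hand table after LEFT JOIN drops unmatched parents

Fix: Put 'c.amount > 1463.82' in the JOIN's ON clause instead of WHERE

Corrected query:
SELECT p.name, c.amount FROM customers p LEFT JOIN purchases c ON c.customer_id = p.id AND c.amount > 1463.82

Result:
name  | amount
------+-------
Alice | NULL  
Grace | NULL  
Dave  | NULL  
Bob   | NULL  
Frank | NULL  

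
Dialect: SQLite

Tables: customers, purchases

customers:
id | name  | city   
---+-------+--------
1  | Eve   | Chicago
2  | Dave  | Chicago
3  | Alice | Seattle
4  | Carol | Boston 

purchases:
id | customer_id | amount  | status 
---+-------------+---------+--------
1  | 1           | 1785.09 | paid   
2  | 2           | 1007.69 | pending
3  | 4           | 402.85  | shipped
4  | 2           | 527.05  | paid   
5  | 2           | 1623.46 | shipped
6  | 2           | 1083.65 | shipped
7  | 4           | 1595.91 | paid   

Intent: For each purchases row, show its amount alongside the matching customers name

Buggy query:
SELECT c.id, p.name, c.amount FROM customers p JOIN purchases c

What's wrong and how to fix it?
Bug: Missing join condition: each purchases row is matched to all customers rows instead of just its own

Fix: Add ON c.customer_id = p.id to the JOIN

Corrected query:
SELECT c.id, p.name, c.amount FROM customers p JOIN purchases c ON c.customer_id = p.id

Result:
id | name  | amount 
---+-------+--------
1  | Eve   | 1785.09
2  | Dave  | 1007.69
3  | Carol | 402.85 
4  | Dave  | 527.05 
5  | Dave  | 1623.46
6  | Dave  | 1083.65
7  | Carol | 1595.91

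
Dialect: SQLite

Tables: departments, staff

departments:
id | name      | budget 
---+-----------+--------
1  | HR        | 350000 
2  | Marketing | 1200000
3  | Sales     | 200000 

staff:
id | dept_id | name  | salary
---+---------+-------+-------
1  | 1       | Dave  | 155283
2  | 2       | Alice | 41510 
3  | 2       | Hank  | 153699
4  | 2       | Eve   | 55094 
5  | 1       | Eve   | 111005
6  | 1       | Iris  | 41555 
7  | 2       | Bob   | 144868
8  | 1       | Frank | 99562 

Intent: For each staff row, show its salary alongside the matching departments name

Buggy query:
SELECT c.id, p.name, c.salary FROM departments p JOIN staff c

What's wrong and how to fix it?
Bug: Missing join condition: each staff row is matched to all departments rows instead of just its own

Fix: Add ON c.dept_id = p.id to the JOIN

Corrected query:
SELECT c.id, p.name, c.salary FROM departments p JOIN staff c ON c.dept_id = p.id

Result:
id | name      | salary
---+-----------+-------
1  | HR        | 155283
2  | Marketing | 41510 
3  | Marketing | 153699
4  | Marketing | 55094 
5  | HR        | 111005
6  | HR        | 41555 
7  | Marketing | 144868
8  | HR        | 99562 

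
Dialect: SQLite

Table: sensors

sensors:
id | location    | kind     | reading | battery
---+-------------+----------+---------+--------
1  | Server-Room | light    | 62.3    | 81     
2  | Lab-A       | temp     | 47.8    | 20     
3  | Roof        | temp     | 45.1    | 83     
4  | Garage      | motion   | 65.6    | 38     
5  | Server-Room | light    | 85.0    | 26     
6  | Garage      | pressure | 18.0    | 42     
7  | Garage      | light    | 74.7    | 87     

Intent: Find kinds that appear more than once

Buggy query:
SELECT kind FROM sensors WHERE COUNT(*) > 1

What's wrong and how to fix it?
Bug: WHERE can't reference COUNT(*); aggregates are computed after WHERE

Fix: Group first, then use HAVING for the count condition

Corrected query:
SELECT kind FROM sensors GROUP BY kind HAVING COUNT(*) > 1

Result:
kind 
-----
light
temp 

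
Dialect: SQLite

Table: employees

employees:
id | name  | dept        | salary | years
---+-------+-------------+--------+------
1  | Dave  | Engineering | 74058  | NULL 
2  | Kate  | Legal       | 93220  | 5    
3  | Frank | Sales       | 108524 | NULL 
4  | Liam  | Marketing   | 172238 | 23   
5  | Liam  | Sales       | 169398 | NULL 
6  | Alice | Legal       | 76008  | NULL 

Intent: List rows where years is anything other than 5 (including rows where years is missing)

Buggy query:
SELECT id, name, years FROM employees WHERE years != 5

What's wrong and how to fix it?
Bug: Inequality against NULL is unknown, not true; rows with NULL are dropped

Fix: Handle NULL separately with IS NULL alongside the inequality

Corrected query:
SELECT id, name, years FROM employees WHERE years != 5 OR years IS NULL

Result:
id | name  | years
---+-------+------
1  | Dave  | NULL 
3  | Frank | NULL 
4  | Liam  | 23   
5  | Liam  | NULL 
6  | Alice | NULL 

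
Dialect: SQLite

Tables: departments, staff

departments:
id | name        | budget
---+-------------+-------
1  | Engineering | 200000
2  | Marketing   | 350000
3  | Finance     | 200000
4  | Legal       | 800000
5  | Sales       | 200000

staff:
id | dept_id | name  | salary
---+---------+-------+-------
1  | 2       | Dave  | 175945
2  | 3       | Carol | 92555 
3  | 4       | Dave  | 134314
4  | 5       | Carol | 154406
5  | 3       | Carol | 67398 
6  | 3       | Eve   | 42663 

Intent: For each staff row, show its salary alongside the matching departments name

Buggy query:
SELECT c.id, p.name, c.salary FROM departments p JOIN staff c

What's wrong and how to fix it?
Bug: JOIN with no ON clause produces a cartesian product; every staff row pairs with every departments row

Fix: Specify the join condition linking the foreign key to the parent id

Corrected query:
SELECT c.id, p.name, c.salary FROM departments p JOIN staff c ON c.dept_id = p.id

Result:
id | name      | salary
---+-----------+-------
1  | Marketing | 175945
2  | Finance   | 92555 
3  | Legal     | 134314
4  | Sales     | 154406
5  | Finance   | 67398 
6  | Finance   | 42663 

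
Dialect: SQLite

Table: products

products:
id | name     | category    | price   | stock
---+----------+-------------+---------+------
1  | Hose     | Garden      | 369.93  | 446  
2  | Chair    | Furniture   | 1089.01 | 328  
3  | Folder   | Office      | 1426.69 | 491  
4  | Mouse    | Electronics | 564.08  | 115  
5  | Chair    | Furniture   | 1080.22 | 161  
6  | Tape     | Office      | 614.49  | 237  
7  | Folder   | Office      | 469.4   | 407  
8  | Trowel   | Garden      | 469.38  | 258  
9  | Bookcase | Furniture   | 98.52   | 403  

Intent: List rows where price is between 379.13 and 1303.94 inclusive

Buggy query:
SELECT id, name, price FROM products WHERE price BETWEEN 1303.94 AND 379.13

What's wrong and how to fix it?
Bug: The bounds are reversed; BETWEEN a AND b requires a <= b to match anything

Fix: Swap the bounds so the smaller value comes first

Corrected query:
SELECT id, name, price FROM products WHERE price BETWEEN 379.13 AND 1303.94

Result:
id | name   | price  
---+--------+--------
2  | Chair  | 1089.01
4  | Mouse  | 564.08 
5  | Chair  | 1080.22
6  | Tape   | 614.49 
7  | Folder | 469.4  
8  | Trowel | 469.38 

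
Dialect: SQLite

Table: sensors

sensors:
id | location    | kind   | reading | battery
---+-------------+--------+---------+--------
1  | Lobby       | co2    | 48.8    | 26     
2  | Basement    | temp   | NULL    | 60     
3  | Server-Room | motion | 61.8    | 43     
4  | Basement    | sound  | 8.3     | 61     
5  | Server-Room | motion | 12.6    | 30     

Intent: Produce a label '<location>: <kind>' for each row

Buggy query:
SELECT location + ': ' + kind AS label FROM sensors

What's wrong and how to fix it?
Bug: '+' is numeric addition; on text columns SQLite converts them to 0 instead of concatenating

Fix: Use the || operator for string concatenation

Corrected query:
SELECT location || ': ' || kind AS label FROM sensors

Result:
label              
-------------------
Lobby: co2         
Basement: temp     
Server-Room: motion
Basement: sound    
Server-Room: motion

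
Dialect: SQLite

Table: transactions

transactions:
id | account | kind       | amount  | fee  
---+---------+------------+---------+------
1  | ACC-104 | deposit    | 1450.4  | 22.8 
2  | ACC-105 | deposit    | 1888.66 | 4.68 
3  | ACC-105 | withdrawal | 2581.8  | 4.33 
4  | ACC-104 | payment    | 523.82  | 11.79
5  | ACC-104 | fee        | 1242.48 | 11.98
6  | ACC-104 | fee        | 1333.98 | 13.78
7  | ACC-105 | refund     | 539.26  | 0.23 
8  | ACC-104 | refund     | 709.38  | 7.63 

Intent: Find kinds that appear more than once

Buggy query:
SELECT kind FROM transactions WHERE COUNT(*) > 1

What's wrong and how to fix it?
Bug: WHERE can't reference COUNT(*); aggregates are computed after WHERE

Fix: GROUP BY kind, then filter groups with HAVING COUNT(*) > 1

Corrected query:
SELECT kind FROM transactions GROUP BY kind HAVING COUNT(*) > 1

Result:
kind   
-------
deposit
fee    
refund 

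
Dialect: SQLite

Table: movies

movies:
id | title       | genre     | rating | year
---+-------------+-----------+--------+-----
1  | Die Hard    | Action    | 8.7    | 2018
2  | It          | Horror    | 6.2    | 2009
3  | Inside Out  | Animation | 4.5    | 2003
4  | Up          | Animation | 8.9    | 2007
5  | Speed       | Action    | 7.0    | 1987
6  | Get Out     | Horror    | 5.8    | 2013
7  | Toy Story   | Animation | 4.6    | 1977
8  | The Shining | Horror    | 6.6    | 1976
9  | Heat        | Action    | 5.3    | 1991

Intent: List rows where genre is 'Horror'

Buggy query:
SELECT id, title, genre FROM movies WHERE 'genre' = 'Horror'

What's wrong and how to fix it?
Bug: 'genre' in single quotes is a string literal, not the column; the comparison is literal-vs-literal and never true

Fix: Remove the quotes around the column name (or use double quotes for an identifier)

Corrected query:
SELECT id, title, genre FROM movies WHERE genre = 'Horror'

Result:
id | title       | genre 
---+-------------+-------
2  | It          | Horror
6  | Get Out     | Horror
8  | The Shining | Horror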